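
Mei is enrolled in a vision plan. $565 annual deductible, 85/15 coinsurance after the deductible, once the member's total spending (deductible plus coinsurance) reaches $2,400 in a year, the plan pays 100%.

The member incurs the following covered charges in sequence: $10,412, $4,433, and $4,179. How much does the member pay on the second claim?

$357.95

Claim 1 — $10,412: $565 to deductible, leaving $9,847; coinsurance $9,847 × 15% = $1,477.05. Member pays $2,042.05; OOP now $2,042.05.
Claim 2 — $4,433: deductible met; 15% of $4,433 = $664.95. Adding that to $2,042.05 gives $2,707, past the $2,400 cap; member pays only $2,400 − $2,042.05 = $357.95.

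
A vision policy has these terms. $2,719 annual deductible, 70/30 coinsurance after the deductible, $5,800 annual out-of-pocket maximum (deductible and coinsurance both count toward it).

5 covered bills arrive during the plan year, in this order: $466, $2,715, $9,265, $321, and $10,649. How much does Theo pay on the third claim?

Claim 1 ($466): fully absorbed by the deductible. Cost to member: $466. OOP to date $466.
Claim 2 ($2,715): $2,253 finishes the deductible; $462 goes to coinsurance; coinsurance $462 × 30% = $138.60. Member owes $2,391.60 (running OOP $2,857.60).
Claim 3 ($9,265): deductible met; 30% of $9,265 = $2,779.50. Member pays $2,779.50; OOP now $5,637.10.

$2,779.50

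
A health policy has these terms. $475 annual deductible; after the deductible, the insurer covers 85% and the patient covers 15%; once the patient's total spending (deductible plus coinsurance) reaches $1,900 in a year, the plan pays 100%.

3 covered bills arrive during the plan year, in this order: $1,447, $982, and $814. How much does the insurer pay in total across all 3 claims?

$2,352.80

Claim 1 — $1,447: $475 to deductible, leaving $972; 15% of $972 = $145.80. Patient pays $620.80; OOP now $620.80. Plan pays $1,447 − $620.80 = $826.20.
Claim 2 — $982: deductible already satisfied, so patient's share is 15% × $982 = $147.30. Patient pays $147.30; OOP now $768.10. Insurer: $982 − $147.30 = $834.70.
Claim 3 — $814: deductible met; 15% of $814 = $122.10. Patient owes $122.10 (running OOP $890.20). Insurer: $814 − $122.10 = $691.90.
Insurer total: $826.20 + $834.70 + $691.90 = $2,352.80.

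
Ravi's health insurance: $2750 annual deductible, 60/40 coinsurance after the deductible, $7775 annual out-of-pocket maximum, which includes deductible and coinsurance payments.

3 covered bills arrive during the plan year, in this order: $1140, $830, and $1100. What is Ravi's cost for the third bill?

$908

Claim 1 — $1140: fully absorbed by the deductible. Patient pays $1140; OOP now $1140.
Claim 2 — $830: entire amount goes to the deductible. Patient pays $830; OOP now $1970.
Claim 3 — $1100: deductible takes $780, $320 remains; 40% of $320 = $128. Patient pays $908; OOP now $2878.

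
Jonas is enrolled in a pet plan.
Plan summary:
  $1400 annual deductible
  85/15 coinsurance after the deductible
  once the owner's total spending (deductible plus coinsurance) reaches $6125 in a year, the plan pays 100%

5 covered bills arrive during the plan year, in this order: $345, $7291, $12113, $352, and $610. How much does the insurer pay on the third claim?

Bill 1, $345: entire amount goes to the deductible. Cost to owner: $345. OOP to date $345. Plan pays $345 − $345 = $0.
Bill 2, $7291: deductible takes $1055, $6236 remains; 15% of $6236 = $935.40. Owner pays $1990.40; OOP now $2335.40. Plan pays $7291 − $1990.40 = $5300.60.
Bill 3, $12113: deductible met; 15% of $12113 = $1816.95. Owner pays $1816.95; OOP now $4152.35. Insurer: $12113 − $1816.95 = $10296.05.

$10296.05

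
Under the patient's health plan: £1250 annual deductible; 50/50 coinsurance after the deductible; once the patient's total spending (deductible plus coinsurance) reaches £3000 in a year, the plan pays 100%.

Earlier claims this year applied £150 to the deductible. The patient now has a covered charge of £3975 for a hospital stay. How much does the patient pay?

£150 of the £1250 deductible is already met, leaving £1100.
The remaining £2875 (= £3975 − £1100) moves to coinsurance.
Patient's 50% share of £2875 is £1437.50.
Patient responsibility before any cap: £1100 + £1437.50 = £2537.50.
Total out-of-pocket so far would be £150 + £2537.50 = £2687.50, below the £3000 cap — no reduction.

£2537.50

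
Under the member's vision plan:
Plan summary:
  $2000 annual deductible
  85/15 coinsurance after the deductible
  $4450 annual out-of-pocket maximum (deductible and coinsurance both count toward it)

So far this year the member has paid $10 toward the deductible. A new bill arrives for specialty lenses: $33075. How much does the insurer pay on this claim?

$28635

Remaining deductible: $2000 − $10 = $1990.
That leaves $33075 − $1990 = $31085 for coinsurance.
Coinsurance: $31085 × 15% = $4662.75.
That puts the member's cost at $1990 + $4662.75 = $6652.75 before any cap.
Year-to-date out-of-pocket would reach $10 + $6652.75 = $6662.75, above the $4450 maximum, so the member pays only $4450 − $10 = $4440.
The plan picks up $33075 − $4440 = $28635.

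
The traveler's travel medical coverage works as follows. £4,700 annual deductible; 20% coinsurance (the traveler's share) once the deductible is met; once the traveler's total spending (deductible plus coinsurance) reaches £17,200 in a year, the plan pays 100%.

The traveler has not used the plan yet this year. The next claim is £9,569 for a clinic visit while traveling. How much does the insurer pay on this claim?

£3,895.20

Nothing has been paid toward the £4,700 deductible, so the first £4,700 of this charge is applied there.
After the £4,700 deductible portion, £9,569 − £4,700 = £4,869 is subject to coinsurance.
Traveler's 20% share of £4,869 is £973.80.
So the traveler owes £4,700 + £973.80 = £5,673.80 before any cap.
Year-to-date out-of-pocket becomes £0 + £5,673.80 = £5,673.80, still under the £17,200 maximum, so no cap applies.
Insurer pays the balance: £9,569 − £5,673.80 = £3,895.20.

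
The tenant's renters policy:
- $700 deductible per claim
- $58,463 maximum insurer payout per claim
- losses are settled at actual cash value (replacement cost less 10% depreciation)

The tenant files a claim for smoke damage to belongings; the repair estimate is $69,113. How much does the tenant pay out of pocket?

$10,650

Depreciate 10%: the covered value is $69,113 × 0.9 = $62,201.70.
Less the $700 deductible: $62,201.70 − $700 = $61,501.70.
$61,501.70 exceeds the $58,463 limit, so the insurer pays the limit: $58,463.
The tenant bears the rest of the original loss: $69,113 − $58,463 = $10,650.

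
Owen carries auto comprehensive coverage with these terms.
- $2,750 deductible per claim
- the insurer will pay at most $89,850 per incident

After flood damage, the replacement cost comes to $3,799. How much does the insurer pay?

After the deductible, $3,799 − $2,750 = $1,049 remains.
$1,049 is within the $89,850 limit, so the insurer pays $1,049.

$1,049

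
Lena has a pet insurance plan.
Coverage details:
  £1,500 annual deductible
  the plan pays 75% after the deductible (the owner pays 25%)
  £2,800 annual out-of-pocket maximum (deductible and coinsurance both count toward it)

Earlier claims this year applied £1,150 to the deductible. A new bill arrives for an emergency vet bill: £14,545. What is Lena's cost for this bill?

£1,150 of the £1,500 deductible is already met, leaving £350.
After the £350 deductible portion, £14,545 − £350 = £14,195 is subject to coinsurance.
Owner's 25% share of £14,195 is £3,548.75.
Owner responsibility before any cap: £350 + £3,548.75 = £3,898.75.
That would bring total out-of-pocket to £5,048.75, past the £2,800 cap. The owner is capped at £2,800 − £1,150 = £1,650 on this claim.

£1,650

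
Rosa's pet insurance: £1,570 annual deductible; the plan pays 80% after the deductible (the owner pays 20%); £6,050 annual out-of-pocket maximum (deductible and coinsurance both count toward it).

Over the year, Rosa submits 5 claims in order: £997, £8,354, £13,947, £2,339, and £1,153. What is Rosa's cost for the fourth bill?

#1 (£997): all of it applies to the deductible. Owner pays £997; OOP now £997.
#2 (£8,354): £573 to deductible, leaving £7,781; 20% of £7,781 = £1,556.20. Owner pays £2,129.20; OOP now £3,126.20.
#3 (£13,947): 20% coinsurance on £13,947 = £2,789.40. Cost to owner: £2,789.40. OOP to date £5,915.60.
#4 (£2,339): 20% coinsurance on £2,339 = £467.80. OOP would hit £6,383.40 > £6,050, so the cap limits the owner to £6,050 − £5,915.60 = £134.40.

£134.40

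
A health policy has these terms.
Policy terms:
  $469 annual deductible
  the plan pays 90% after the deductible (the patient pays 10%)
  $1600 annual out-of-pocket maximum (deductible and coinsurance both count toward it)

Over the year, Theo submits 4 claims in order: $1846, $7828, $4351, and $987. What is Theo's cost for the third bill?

Claim 1 — $1846: $469 to deductible, leaving $1377; coinsurance $1377 × 10% = $137.70. Patient pays $606.70; OOP now $606.70.
Claim 2 — $7828: 10% coinsurance on $7828 = $782.80. Patient pays $782.80; OOP now $1389.50.
Claim 3 — $4351: deductible already satisfied, so patient's share is 10% × $4351 = $435.10. That would push OOP to $1824.60, over the $1600 cap, so patient pays $1600 − $1389.50 = $210.50.

$210.50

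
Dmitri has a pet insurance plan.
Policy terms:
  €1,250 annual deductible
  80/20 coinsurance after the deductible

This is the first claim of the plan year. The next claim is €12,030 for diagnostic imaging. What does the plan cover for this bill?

Nothing has been paid toward the €1,250 deductible, so the first €1,250 of this charge is applied there.
That leaves €12,030 − €1,250 = €10,780 for coinsurance.
Owner's 20% share of €10,780 is €2,156.
That puts the owner's cost at €1,250 + €2,156 = €3,406.
The plan picks up €12,030 − €3,406 = €8,624.

€8,624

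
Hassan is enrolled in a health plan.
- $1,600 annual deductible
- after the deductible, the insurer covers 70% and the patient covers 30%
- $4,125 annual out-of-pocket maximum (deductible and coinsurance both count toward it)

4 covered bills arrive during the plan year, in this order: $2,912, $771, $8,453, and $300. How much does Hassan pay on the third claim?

Claim 1 ($2,912): deductible takes $1,600, $1,312 remains; coinsurance $1,312 × 30% = $393.60. Patient owes $1,993.60 (running OOP $1,993.60).
Claim 2 ($771): deductible already satisfied, so patient's share is 30% × $771 = $231.30. Cost to patient: $231.30. OOP to date $2,224.90.
Claim 3 ($8,453): deductible already satisfied, so patient's share is 30% × $8,453 = $2,535.90. OOP would hit $4,760.80 > $4,125, so the cap limits the patient to $4,125 − $2,224.90 = $1,900.10.

$1,900.10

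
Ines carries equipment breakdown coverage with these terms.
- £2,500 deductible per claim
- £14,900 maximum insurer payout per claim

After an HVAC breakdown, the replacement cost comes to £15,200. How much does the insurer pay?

£12,700

Subtract the deductible: £15,200 − £2,500 = £12,700.
£12,700 is within the £14,900 limit, so the insurer pays £12,700.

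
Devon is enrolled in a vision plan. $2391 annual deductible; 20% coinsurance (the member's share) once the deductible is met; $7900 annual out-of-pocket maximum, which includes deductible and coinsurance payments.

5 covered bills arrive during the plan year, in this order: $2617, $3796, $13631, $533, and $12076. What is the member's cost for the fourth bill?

Claim 1 — $2617: $2391 to deductible, leaving $226; coinsurance $226 × 20% = $45.20. Cost to member: $2436.20. OOP to date $2436.20.
Claim 2 — $3796: 20% coinsurance on $3796 = $759.20. Member pays $759.20; OOP now $3195.40.
Claim 3 — $13631: deductible met; 20% of $13631 = $2726.20. Member pays $2726.20; OOP now $5921.60.
Claim 4 — $533: 20% coinsurance on $533 = $106.60. Member owes $106.60 (running OOP $6028.20).

$106.60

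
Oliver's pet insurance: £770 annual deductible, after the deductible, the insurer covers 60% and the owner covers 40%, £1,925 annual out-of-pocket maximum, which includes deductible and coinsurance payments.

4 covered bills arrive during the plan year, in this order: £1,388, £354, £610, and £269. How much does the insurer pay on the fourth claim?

£161.40

Claim 1 — £1,388: £770 finishes the deductible; £618 goes to coinsurance; 40% of £618 = £247.20. Owner pays £1,017.20; OOP now £1,017.20. Plan pays £1,388 − £1,017.20 = £370.80.
Claim 2 — £354: 40% coinsurance on £354 = £141.60. Owner owes £141.60 (running OOP £1,158.80). Plan pays £354 − £141.60 = £212.40.
Claim 3 — £610: 40% coinsurance on £610 = £244. Owner pays £244; OOP now £1,402.80. Plan pays £610 − £244 = £366.
Claim 4 — £269: deductible met; 40% of £269 = £107.60. Cost to owner: £107.60. OOP to date £1,510.40. Plan pays £269 − £107.60 = £161.40.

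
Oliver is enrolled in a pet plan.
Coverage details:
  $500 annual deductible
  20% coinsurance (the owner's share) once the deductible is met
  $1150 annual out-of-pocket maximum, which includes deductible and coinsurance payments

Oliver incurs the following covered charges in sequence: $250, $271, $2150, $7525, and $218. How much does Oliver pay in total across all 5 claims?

$1150

Claim 1 — $250: entire amount goes to the deductible. Cost to owner: $250. OOP to date $250.
Claim 2 — $271: $250 finishes the deductible; $21 goes to coinsurance; owner's 20% is $4.20. Owner owes $254.20 (running OOP $504.20).
Claim 3 — $2150: deductible met; 20% of $2150 = $430. Owner pays $430; OOP now $934.20.
Claim 4 — $7525: deductible already satisfied, so owner's share is 20% × $7525 = $1505. Adding that to $934.20 gives $2439.20, past the $1150 cap; owner pays only $1150 − $934.20 = $215.80.
Claim 5 — $218: deductible already satisfied, so owner's share is 20% × $218 = $43.60. Adding that to $1150 gives $1193.60, past the $1150 cap; owner pays only $1150 − $1150 = $0.
Summing the owner's payments: $250 + $254.20 + $430 + $215.80 + $0 = $1150.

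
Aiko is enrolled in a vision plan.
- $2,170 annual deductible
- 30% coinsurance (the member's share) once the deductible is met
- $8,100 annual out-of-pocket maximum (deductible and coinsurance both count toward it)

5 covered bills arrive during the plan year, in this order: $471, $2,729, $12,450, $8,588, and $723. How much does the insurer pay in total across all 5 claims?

#1 ($471): entire amount goes to the deductible. Cost to member: $471. OOP to date $471. Insurer: $471 − $471 = $0.
#2 ($2,729): deductible takes $1,699, $1,030 remains; coinsurance $1,030 × 30% = $309. Cost to member: $2,008. OOP to date $2,479. Plan pays $2,729 − $2,008 = $721.
#3 ($12,450): deductible met; 30% of $12,450 = $3,735. Member pays $3,735; OOP now $6,214. Insurer: $12,450 − $3,735 = $8,715.
#4 ($8,588): deductible already satisfied, so member's share is 30% × $8,588 = $2,576.40. Adding that to $6,214 gives $8,790.40, past the $8,100 cap; member pays only $8,100 − $6,214 = $1,886. Plan pays $8,588 − $1,886 = $6,702.
#5 ($723): 30% coinsurance on $723 = $216.90. OOP would hit $8,316.90 > $8,100, so the cap limits the member to $8,100 − $8,100 = $0. Plan pays $723 − $0 = $723.
Insurer total = bills − member's total = $24,961 − $8,100 = $16,861.

$16,861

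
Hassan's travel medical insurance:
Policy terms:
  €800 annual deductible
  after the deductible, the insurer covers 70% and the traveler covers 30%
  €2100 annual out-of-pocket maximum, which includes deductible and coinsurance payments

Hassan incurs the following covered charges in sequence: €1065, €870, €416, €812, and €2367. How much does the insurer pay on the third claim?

Claim 1 (€1065): €800 to deductible, leaving €265; traveler's 30% is €79.50. Cost to traveler: €879.50. OOP to date €879.50. Plan pays €1065 − €879.50 = €185.50.
Claim 2 (€870): 30% coinsurance on €870 = €261. Traveler pays €261; OOP now €1140.50. Plan pays €870 − €261 = €609.
Claim 3 (€416): deductible met; 30% of €416 = €124.80. Traveler owes €124.80 (running OOP €1265.30). Plan pays €416 − €124.80 = €291.20.

€291.20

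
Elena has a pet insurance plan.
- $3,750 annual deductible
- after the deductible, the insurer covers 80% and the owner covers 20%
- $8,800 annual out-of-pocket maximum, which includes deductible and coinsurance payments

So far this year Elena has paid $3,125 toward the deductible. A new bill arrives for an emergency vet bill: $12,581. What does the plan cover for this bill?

$9,564.80

Deductible still to meet: $3,750 − $3,125 = $625.
After the $625 deductible portion, $12,581 − $625 = $11,956 is subject to coinsurance.
20% of $11,956 = $2,391.20 falls to the owner.
That puts the owner's cost at $625 + $2,391.20 = $3,016.20 before any cap.
Year-to-date out-of-pocket becomes $3,125 + $3,016.20 = $6,141.20, still under the $8,800 maximum, so no cap applies.
Insurer pays the balance: $12,581 − $3,016.20 = $9,564.80.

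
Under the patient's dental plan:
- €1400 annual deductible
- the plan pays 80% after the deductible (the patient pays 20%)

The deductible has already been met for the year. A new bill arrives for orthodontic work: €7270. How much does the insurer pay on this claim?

The deductible is already satisfied, so the full bill goes to coinsurance.
20% of €7270 = €1454 falls to the patient.
The plan picks up €7270 − €1454 = €5816.

€5816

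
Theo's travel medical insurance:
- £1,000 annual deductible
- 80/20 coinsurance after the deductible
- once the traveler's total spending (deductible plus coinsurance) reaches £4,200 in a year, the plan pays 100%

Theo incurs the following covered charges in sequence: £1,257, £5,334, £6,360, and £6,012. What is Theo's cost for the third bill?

Bill 1, £1,257: £1,000 to deductible, leaving £257; coinsurance £257 × 20% = £51.40. Traveler owes £1,051.40 (running OOP £1,051.40).
Bill 2, £5,334: 20% coinsurance on £5,334 = £1,066.80. Traveler owes £1,066.80 (running OOP £2,118.20).
Bill 3, £6,360: deductible met; 20% of £6,360 = £1,272. Traveler owes £1,272 (running OOP £3,390.20).

£1,272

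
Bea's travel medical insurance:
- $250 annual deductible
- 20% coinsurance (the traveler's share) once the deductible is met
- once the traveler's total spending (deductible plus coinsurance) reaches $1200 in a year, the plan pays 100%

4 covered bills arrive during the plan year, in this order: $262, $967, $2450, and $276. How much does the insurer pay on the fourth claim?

$220.80

Bill 1, $262: $250 to deductible, leaving $12; 20% of $12 = $2.40. Traveler owes $252.40 (running OOP $252.40). Plan pays $262 − $252.40 = $9.60.
Bill 2, $967: 20% coinsurance on $967 = $193.40. Traveler owes $193.40 (running OOP $445.80). Insurer: $967 − $193.40 = $773.60.
Bill 3, $2450: deductible already satisfied, so traveler's share is 20% × $2450 = $490. Cost to traveler: $490. OOP to date $935.80. Insurer: $2450 − $490 = $1960.
Bill 4, $276: deductible met; 20% of $276 = $55.20. Traveler owes $55.20 (running OOP $991). Plan pays $276 − $55.20 = $220.80.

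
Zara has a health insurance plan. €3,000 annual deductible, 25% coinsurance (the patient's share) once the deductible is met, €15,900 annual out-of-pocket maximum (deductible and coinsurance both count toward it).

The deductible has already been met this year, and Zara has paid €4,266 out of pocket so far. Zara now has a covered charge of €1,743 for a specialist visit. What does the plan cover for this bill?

€1,307.25

With the deductible met, the entire €1,743 is subject to coinsurance.
Coinsurance: €1,743 × 25% = €435.75.
Year-to-date out-of-pocket becomes €4,266 + €435.75 = €4,701.75, still under the €15,900 maximum, so no cap applies.
The insurer covers the remainder: €1,743 − €435.75 = €1,307.25.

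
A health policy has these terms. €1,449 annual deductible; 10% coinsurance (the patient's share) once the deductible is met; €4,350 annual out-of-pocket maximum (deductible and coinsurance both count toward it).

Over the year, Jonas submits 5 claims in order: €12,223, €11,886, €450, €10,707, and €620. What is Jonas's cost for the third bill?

#1 (€12,223): €1,449 to deductible, leaving €10,774; coinsurance €10,774 × 10% = €1,077.40. Patient owes €2,526.40 (running OOP €2,526.40).
#2 (€11,886): deductible already satisfied, so patient's share is 10% × €11,886 = €1,188.60. Patient pays €1,188.60; OOP now €3,715.
#3 (€450): deductible already satisfied, so patient's share is 10% × €450 = €45. Cost to patient: €45. OOP to date €3,760.

€45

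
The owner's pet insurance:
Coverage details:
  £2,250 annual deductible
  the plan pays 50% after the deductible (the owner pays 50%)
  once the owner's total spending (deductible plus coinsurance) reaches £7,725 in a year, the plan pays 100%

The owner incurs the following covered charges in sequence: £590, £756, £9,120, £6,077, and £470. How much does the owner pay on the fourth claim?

Claim 1 (£590): fully absorbed by the deductible. Owner owes £590 (running OOP £590).
Claim 2 (£756): all of it applies to the deductible. Owner pays £756; OOP now £1,346.
Claim 3 (£9,120): deductible takes £904, £8,216 remains; owner's 50% is £4,108. Owner pays £5,012; OOP now £6,358.
Claim 4 (£6,077): 50% coinsurance on £6,077 = £3,038.50. Adding that to £6,358 gives £9,396.50, past the £7,725 cap; owner pays only £7,725 − £6,358 = £1,367.

£1,367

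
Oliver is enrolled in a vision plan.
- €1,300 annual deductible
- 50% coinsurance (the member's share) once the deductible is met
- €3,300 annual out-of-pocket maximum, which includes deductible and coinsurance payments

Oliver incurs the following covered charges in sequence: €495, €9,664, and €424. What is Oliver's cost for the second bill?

Claim 1 (€495): entire amount goes to the deductible. Member owes €495 (running OOP €495).
Claim 2 (€9,664): €805 finishes the deductible; €8,859 goes to coinsurance; coinsurance €8,859 × 50% = €4,429.50. Claim cost before the cap: €805 + €4,429.50 = €5,234.50. OOP would hit €5,729.50 > €3,300, so the cap limits the member to €3,300 − €495 = €2,805.

€2,805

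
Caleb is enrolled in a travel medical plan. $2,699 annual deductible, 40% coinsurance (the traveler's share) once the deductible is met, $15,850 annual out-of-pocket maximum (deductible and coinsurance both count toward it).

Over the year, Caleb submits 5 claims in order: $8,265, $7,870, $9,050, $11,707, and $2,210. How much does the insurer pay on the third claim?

#1 ($8,265): deductible takes $2,699, $5,566 remains; traveler's 40% is $2,226.40. Traveler owes $4,925.40 (running OOP $4,925.40). Insurer: $8,265 − $4,925.40 = $3,339.60.
#2 ($7,870): 40% coinsurance on $7,870 = $3,148. Cost to traveler: $3,148. OOP to date $8,073.40. Insurer: $7,870 − $3,148 = $4,722.
#3 ($9,050): deductible met; 40% of $9,050 = $3,620. Cost to traveler: $3,620. OOP to date $11,693.40. Insurer: $9,050 − $3,620 = $5,430.

$5,430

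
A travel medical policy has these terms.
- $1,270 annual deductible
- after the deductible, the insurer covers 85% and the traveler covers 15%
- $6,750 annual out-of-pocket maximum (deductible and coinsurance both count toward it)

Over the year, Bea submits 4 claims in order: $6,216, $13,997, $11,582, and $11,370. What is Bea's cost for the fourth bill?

Bill 1, $6,216: deductible takes $1,270, $4,946 remains; coinsurance $4,946 × 15% = $741.90. Traveler owes $2,011.90 (running OOP $2,011.90).
Bill 2, $13,997: deductible met; 15% of $13,997 = $2,099.55. Traveler owes $2,099.55 (running OOP $4,111.45).
Bill 3, $11,582: deductible already satisfied, so traveler's share is 15% × $11,582 = $1,737.30. Traveler owes $1,737.30 (running OOP $5,848.75).
Bill 4, $11,370: deductible met; 15% of $11,370 = $1,705.50. Adding that to $5,848.75 gives $7,554.25, past the $6,750 cap; traveler pays only $6,750 − $5,848.75 = $901.25.

$901.25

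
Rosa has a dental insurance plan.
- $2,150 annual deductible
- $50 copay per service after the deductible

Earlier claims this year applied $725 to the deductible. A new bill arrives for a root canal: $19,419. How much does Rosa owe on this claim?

$1,475

Remaining deductible: $2,150 − $725 = $1,425.
That leaves $19,419 − $1,425 = $17,994 for the copay.
Copay on this service: $50.
That puts the patient's cost at $1,425 + $50 = $1,475.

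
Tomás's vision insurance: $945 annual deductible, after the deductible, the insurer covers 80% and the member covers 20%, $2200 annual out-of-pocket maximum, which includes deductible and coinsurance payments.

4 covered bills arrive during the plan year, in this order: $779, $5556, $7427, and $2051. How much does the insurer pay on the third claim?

#1 ($779): fully absorbed by the deductible. Member pays $779; OOP now $779. Plan pays $779 − $779 = $0.
#2 ($5556): $166 finishes the deductible; $5390 goes to coinsurance; coinsurance $5390 × 20% = $1078. Member pays $1244; OOP now $2023. Insurer: $5556 − $1244 = $4312.
#3 ($7427): deductible already satisfied, so member's share is 20% × $7427 = $1485.40. OOP would hit $3508.40 > $2200, so the cap limits the member to $2200 − $2023 = $177. Plan pays $7427 − $177 = $7250.

$7250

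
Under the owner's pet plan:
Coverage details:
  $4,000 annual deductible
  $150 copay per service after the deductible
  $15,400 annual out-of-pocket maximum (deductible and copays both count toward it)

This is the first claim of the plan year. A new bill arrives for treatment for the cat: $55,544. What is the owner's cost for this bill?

Deductible not yet touched, so the first $4,000 of the bill goes to the deductible.
That leaves $55,544 − $4,000 = $51,544 for the copay.
Copay on this service: $150.
Owner responsibility before any cap: $4,000 + $150 = $4,150.
Year-to-date out-of-pocket becomes $0 + $4,150 = $4,150, still under the $15,400 maximum, so no cap applies.

$4,150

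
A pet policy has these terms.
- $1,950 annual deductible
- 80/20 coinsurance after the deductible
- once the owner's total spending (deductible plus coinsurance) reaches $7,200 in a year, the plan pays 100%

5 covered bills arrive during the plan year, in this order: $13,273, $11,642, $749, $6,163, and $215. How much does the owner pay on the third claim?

Bill 1, $13,273: $1,950 finishes the deductible; $11,323 goes to coinsurance; owner's 20% is $2,264.60. Owner pays $4,214.60; OOP now $4,214.60.
Bill 2, $11,642: 20% coinsurance on $11,642 = $2,328.40. Owner owes $2,328.40 (running OOP $6,543).
Bill 3, $749: deductible already satisfied, so owner's share is 20% × $749 = $149.80. Owner owes $149.80 (running OOP $6,692.80).

$149.80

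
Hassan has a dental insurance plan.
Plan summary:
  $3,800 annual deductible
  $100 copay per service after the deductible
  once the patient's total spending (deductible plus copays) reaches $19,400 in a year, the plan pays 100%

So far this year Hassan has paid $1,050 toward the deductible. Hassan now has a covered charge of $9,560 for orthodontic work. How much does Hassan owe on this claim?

$2,850

Deductible still to meet: $3,800 − $1,050 = $2,750.
After the $2,750 deductible portion, $9,560 − $2,750 = $6,810 is subject to the copay.
Copay on this service: $100.
That puts the patient's cost at $2,750 + $100 = $2,850 before any cap.
Total out-of-pocket so far would be $1,050 + $2,850 = $3,900, below the $19,400 cap — no reduction.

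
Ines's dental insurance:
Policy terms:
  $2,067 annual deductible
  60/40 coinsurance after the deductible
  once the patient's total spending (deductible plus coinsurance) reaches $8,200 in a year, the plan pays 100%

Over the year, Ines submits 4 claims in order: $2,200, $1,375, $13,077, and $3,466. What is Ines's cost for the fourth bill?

Claim 1 ($2,200): deductible takes $2,067, $133 remains; coinsurance $133 × 40% = $53.20. Patient owes $2,120.20 (running OOP $2,120.20).
Claim 2 ($1,375): deductible met; 40% of $1,375 = $550. Patient pays $550; OOP now $2,670.20.
Claim 3 ($13,077): 40% coinsurance on $13,077 = $5,230.80. Patient owes $5,230.80 (running OOP $7,901).
Claim 4 ($3,466): 40% coinsurance on $3,466 = $1,386.40. OOP would hit $9,287.40 > $8,200, so the cap limits the patient to $8,200 − $7,901 = $299.

$299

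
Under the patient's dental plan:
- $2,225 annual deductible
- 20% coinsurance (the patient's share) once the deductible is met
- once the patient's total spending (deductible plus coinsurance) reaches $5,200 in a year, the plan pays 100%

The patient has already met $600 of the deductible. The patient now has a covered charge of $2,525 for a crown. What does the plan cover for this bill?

$720

$600 of the $2,225 deductible is already met, leaving $1,625.
The remaining $900 (= $2,525 − $1,625) moves to coinsurance.
Patient's 20% share of $900 is $180.
So the patient owes $1,625 + $180 = $1,805 before any cap.
Cumulative spending $600 + $1,805 = $2,405 stays under the $5,200 maximum.
The plan picks up $2,525 − $1,805 = $720.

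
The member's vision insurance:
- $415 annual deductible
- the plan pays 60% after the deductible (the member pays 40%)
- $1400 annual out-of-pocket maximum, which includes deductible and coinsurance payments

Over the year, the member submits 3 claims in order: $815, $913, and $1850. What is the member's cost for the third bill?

Bill 1, $815: $415 to deductible, leaving $400; member's 40% is $160. Member owes $575 (running OOP $575).
Bill 2, $913: deductible met; 40% of $913 = $365.20. Member pays $365.20; OOP now $940.20.
Bill 3, $1850: deductible already satisfied, so member's share is 40% × $1850 = $740. Adding that to $940.20 gives $1680.20, past the $1400 cap; member pays only $1400 − $940.20 = $459.80.

$459.80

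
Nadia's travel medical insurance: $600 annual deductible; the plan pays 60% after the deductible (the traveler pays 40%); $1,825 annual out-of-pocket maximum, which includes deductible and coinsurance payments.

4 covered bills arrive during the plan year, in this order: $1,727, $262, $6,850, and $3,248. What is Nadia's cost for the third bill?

#1 ($1,727): $600 to deductible, leaving $1,127; coinsurance $1,127 × 40% = $450.80. Cost to traveler: $1,050.80. OOP to date $1,050.80.
#2 ($262): deductible already satisfied, so traveler's share is 40% × $262 = $104.80. Cost to traveler: $104.80. OOP to date $1,155.60.
#3 ($6,850): deductible met; 40% of $6,850 = $2,740. Adding that to $1,155.60 gives $3,895.60, past the $1,825 cap; traveler pays only $1,825 − $1,155.60 = $669.40.

$669.40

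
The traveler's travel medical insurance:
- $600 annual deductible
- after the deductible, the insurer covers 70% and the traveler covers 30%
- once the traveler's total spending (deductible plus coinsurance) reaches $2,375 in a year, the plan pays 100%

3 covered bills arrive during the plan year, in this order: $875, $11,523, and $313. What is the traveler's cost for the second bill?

Claim 1 — $875: $600 finishes the deductible; $275 goes to coinsurance; coinsurance $275 × 30% = $82.50. Cost to traveler: $682.50. OOP to date $682.50.
Claim 2 — $11,523: deductible met; 30% of $11,523 = $3,456.90. That would push OOP to $4,139.40, over the $2,375 cap, so traveler pays $2,375 − $682.50 = $1,692.50.

$1,692.50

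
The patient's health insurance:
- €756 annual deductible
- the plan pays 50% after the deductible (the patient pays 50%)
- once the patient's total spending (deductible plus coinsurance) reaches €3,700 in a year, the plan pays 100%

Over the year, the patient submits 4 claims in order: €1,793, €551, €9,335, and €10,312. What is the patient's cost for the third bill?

#1 (€1,793): €756 to deductible, leaving €1,037; 50% of €1,037 = €518.50. Patient pays €1,274.50; OOP now €1,274.50.
#2 (€551): 50% coinsurance on €551 = €275.50. Patient pays €275.50; OOP now €1,550.
#3 (€9,335): 50% coinsurance on €9,335 = €4,667.50. That would push OOP to €6,217.50, over the €3,700 cap, so patient pays €3,700 − €1,550 = €2,150.

€2,150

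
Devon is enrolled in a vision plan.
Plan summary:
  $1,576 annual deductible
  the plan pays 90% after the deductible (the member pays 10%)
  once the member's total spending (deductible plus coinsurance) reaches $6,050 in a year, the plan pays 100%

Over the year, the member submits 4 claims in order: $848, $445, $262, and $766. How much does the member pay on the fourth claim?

$95.50

Claim 1 — $848: all of it applies to the deductible. Member pays $848; OOP now $848.
Claim 2 — $445: all of it applies to the deductible. Member pays $445; OOP now $1,293.
Claim 3 — $262: all of it applies to the deductible. Cost to member: $262. OOP to date $1,555.
Claim 4 — $766: deductible takes $21, $745 remains; 10% of $745 = $74.50. Member owes $95.50 (running OOP $1,650.50).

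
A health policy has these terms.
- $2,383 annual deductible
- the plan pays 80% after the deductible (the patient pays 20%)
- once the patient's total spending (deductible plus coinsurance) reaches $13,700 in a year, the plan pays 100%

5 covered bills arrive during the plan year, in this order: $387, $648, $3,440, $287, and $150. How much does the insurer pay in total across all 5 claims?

$2,023.20

Claim 1 — $387: entire amount goes to the deductible. Patient owes $387 (running OOP $387). Insurer: $387 − $387 = $0.
Claim 2 — $648: fully absorbed by the deductible. Patient owes $648 (running OOP $1,035). Insurer: $648 − $648 = $0.
Claim 3 — $3,440: $1,348 to deductible, leaving $2,092; patient's 20% is $418.40. Cost to patient: $1,766.40. OOP to date $2,801.40. Plan pays $3,440 − $1,766.40 = $1,673.60.
Claim 4 — $287: 20% coinsurance on $287 = $57.40. Patient pays $57.40; OOP now $2,858.80. Plan pays $287 − $57.40 = $229.60.
Claim 5 — $150: deductible met; 20% of $150 = $30. Cost to patient: $30. OOP to date $2,888.80. Plan pays $150 − $30 = $120.
Insurer total = bills − patient's total = $4,912 − $2,888.80 = $2,023.20.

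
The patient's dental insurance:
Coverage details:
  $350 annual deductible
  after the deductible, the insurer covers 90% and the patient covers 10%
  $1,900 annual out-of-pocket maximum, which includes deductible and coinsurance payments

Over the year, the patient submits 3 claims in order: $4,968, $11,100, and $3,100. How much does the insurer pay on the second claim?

$10,011.80

Bill 1, $4,968: $350 to deductible, leaving $4,618; 10% of $4,618 = $461.80. Patient pays $811.80; OOP now $811.80. Plan pays $4,968 − $811.80 = $4,156.20.
Bill 2, $11,100: deductible met; 10% of $11,100 = $1,110. That would push OOP to $1,921.80, over the $1,900 cap, so patient pays $1,900 − $811.80 = $1,088.20. Insurer: $11,100 − $1,088.20 = $10,011.80.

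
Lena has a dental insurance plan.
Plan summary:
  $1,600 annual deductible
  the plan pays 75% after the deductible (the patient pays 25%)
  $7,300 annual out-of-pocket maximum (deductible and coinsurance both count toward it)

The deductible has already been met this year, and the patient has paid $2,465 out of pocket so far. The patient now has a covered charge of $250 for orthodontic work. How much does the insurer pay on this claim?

The deductible is already satisfied, so the full bill goes to coinsurance.
25% of $250 = $62.50 falls to the patient.
Total out-of-pocket so far would be $2,465 + $62.50 = $2,527.50, below the $7,300 cap — no reduction.
The insurer covers the remainder: $250 − $62.50 = $187.50.

$187.50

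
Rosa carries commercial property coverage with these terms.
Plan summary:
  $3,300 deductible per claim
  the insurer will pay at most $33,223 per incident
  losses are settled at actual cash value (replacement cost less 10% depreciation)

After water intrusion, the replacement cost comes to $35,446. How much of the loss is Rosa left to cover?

Depreciate 10%: the covered value is $35,446 × 0.9 = $31,901.40.
After the deductible, $31,901.40 − $3,300 = $28,601.40 remains.
That's under the $33,223 cap, so the insurer reimburses the full $28,601.40.
Business's share is the uncovered remainder: $35,446 − $28,601.40 = $6,844.60.

$6,844.60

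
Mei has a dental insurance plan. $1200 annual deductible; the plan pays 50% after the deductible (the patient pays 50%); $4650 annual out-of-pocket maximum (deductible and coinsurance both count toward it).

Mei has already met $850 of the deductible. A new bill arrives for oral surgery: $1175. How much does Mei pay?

$850 of the $1200 deductible is already met, leaving $350.
The remaining $825 (= $1175 − $350) moves to coinsurance.
Coinsurance: $825 × 50% = $412.50.
So the patient owes $350 + $412.50 = $762.50 before any cap.
Total out-of-pocket so far would be $850 + $762.50 = $1612.50, below the $4650 cap — no reduction.

$762.50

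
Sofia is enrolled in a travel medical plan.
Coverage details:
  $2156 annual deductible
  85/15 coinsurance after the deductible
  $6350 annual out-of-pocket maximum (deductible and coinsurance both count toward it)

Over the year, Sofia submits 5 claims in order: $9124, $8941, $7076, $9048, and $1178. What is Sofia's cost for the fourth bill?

Bill 1, $9124: $2156 finishes the deductible; $6968 goes to coinsurance; traveler's 15% is $1045.20. Traveler pays $3201.20; OOP now $3201.20.
Bill 2, $8941: deductible already satisfied, so traveler's share is 15% × $8941 = $1341.15. Traveler owes $1341.15 (running OOP $4542.35).
Bill 3, $7076: deductible met; 15% of $7076 = $1061.40. Traveler owes $1061.40 (running OOP $5603.75).
Bill 4, $9048: 15% coinsurance on $9048 = $1357.20. That would push OOP to $6960.95, over the $6350 cap, so traveler pays $6350 − $5603.75 = $746.25.

$746.25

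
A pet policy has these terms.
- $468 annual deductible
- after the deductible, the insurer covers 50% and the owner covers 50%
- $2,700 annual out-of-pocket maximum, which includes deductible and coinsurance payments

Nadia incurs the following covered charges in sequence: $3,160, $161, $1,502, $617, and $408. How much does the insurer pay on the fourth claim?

#1 ($3,160): deductible takes $468, $2,692 remains; coinsurance $2,692 × 50% = $1,346. Owner owes $1,814 (running OOP $1,814). Insurer: $3,160 − $1,814 = $1,346.
#2 ($161): 50% coinsurance on $161 = $80.50. Owner owes $80.50 (running OOP $1,894.50). Insurer: $161 − $80.50 = $80.50.
#3 ($1,502): deductible already satisfied, so owner's share is 50% × $1,502 = $751. Owner pays $751; OOP now $2,645.50. Insurer: $1,502 − $751 = $751.
#4 ($617): deductible met; 50% of $617 = $308.50. OOP would hit $2,954 > $2,700, so the cap limits the owner to $2,700 − $2,645.50 = $54.50. Insurer: $617 − $54.50 = $562.50.

$562.50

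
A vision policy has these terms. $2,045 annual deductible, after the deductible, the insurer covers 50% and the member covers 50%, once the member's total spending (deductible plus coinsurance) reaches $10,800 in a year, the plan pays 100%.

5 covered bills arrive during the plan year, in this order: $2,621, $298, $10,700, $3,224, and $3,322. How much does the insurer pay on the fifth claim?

$1,966

#1 ($2,621): deductible takes $2,045, $576 remains; coinsurance $576 × 50% = $288. Cost to member: $2,333. OOP to date $2,333. Plan pays $2,621 − $2,333 = $288.
#2 ($298): 50% coinsurance on $298 = $149. Member owes $149 (running OOP $2,482). Insurer: $298 − $149 = $149.
#3 ($10,700): deductible met; 50% of $10,700 = $5,350. Member owes $5,350 (running OOP $7,832). Plan pays $10,700 − $5,350 = $5,350.
#4 ($3,224): 50% coinsurance on $3,224 = $1,612. Member pays $1,612; OOP now $9,444. Plan pays $3,224 − $1,612 = $1,612.
#5 ($3,322): deductible already satisfied, so member's share is 50% × $3,322 = $1,661. OOP would hit $11,105 > $10,800, so the cap limits the member to $10,800 − $9,444 = $1,356. Insurer: $3,322 − $1,356 = $1,966.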